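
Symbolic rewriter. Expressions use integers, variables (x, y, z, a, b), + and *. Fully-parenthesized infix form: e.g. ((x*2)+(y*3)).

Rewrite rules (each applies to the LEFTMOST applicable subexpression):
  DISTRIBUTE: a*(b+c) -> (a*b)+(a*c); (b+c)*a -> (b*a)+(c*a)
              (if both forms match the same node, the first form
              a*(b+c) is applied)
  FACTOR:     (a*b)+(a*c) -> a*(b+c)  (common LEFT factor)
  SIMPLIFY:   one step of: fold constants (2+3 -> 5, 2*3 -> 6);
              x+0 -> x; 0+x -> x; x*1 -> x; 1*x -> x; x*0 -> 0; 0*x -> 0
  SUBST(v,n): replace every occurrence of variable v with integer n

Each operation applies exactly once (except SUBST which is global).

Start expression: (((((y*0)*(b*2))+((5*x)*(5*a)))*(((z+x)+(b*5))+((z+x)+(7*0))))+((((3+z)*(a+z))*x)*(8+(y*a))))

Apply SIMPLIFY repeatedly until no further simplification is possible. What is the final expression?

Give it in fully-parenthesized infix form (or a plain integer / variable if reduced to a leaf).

Start: (((((y*0)*(b*2))+((5*x)*(5*a)))*(((z+x)+(b*5))+((z+x)+(7*0))))+((((3+z)*(a+z))*x)*(8+(y*a))))
Step 1: at LLLL: (y*0) -> 0; overall: (((((y*0)*(b*2))+((5*x)*(5*a)))*(((z+x)+(b*5))+((z+x)+(7*0))))+((((3+z)*(a+z))*x)*(8+(y*a)))) -> ((((0*(b*2))+((5*x)*(5*a)))*(((z+x)+(b*5))+((z+x)+(7*0))))+((((3+z)*(a+z))*x)*(8+(y*a))))
Step 2: at LLL: (0*(b*2)) -> 0; overall: ((((0*(b*2))+((5*x)*(5*a)))*(((z+x)+(b*5))+((z+x)+(7*0))))+((((3+z)*(a+z))*x)*(8+(y*a)))) -> (((0+((5*x)*(5*a)))*(((z+x)+(b*5))+((z+x)+(7*0))))+((((3+z)*(a+z))*x)*(8+(y*a))))
Step 3: at LL: (0+((5*x)*(5*a))) -> ((5*x)*(5*a)); overall: (((0+((5*x)*(5*a)))*(((z+x)+(b*5))+((z+x)+(7*0))))+((((3+z)*(a+z))*x)*(8+(y*a)))) -> ((((5*x)*(5*a))*(((z+x)+(b*5))+((z+x)+(7*0))))+((((3+z)*(a+z))*x)*(8+(y*a))))
Step 4: at LRRR: (7*0) -> 0; overall: ((((5*x)*(5*a))*(((z+x)+(b*5))+((z+x)+(7*0))))+((((3+z)*(a+z))*x)*(8+(y*a)))) -> ((((5*x)*(5*a))*(((z+x)+(b*5))+((z+x)+0)))+((((3+z)*(a+z))*x)*(8+(y*a))))
Step 5: at LRR: ((z+x)+0) -> (z+x); overall: ((((5*x)*(5*a))*(((z+x)+(b*5))+((z+x)+0)))+((((3+z)*(a+z))*x)*(8+(y*a)))) -> ((((5*x)*(5*a))*(((z+x)+(b*5))+(z+x)))+((((3+z)*(a+z))*x)*(8+(y*a))))
Fixed point: ((((5*x)*(5*a))*(((z+x)+(b*5))+(z+x)))+((((3+z)*(a+z))*x)*(8+(y*a))))

Answer: ((((5*x)*(5*a))*(((z+x)+(b*5))+(z+x)))+((((3+z)*(a+z))*x)*(8+(y*a))))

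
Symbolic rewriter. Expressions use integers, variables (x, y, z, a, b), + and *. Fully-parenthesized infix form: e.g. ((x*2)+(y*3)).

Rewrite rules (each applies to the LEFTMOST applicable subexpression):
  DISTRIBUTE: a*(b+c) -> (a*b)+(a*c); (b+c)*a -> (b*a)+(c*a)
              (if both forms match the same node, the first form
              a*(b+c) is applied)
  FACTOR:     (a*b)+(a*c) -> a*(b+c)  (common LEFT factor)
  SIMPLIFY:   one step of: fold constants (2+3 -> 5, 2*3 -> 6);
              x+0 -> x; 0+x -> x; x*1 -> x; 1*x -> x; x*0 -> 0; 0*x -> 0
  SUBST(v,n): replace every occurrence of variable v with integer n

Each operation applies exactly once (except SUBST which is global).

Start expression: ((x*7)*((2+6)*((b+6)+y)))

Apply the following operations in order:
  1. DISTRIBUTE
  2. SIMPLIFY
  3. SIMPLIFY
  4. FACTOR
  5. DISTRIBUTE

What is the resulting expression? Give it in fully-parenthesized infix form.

Answer: ((x*7)*((8*(b+6))+(8*y)))

Derivation:
Start: ((x*7)*((2+6)*((b+6)+y)))
Apply DISTRIBUTE at R (target: ((2+6)*((b+6)+y))): ((x*7)*((2+6)*((b+6)+y))) -> ((x*7)*(((2+6)*(b+6))+((2+6)*y)))
Apply SIMPLIFY at RLL (target: (2+6)): ((x*7)*(((2+6)*(b+6))+((2+6)*y))) -> ((x*7)*((8*(b+6))+((2+6)*y)))
Apply SIMPLIFY at RRL (target: (2+6)): ((x*7)*((8*(b+6))+((2+6)*y))) -> ((x*7)*((8*(b+6))+(8*y)))
Apply FACTOR at R (target: ((8*(b+6))+(8*y))): ((x*7)*((8*(b+6))+(8*y))) -> ((x*7)*(8*((b+6)+y)))
Apply DISTRIBUTE at R (target: (8*((b+6)+y))): ((x*7)*(8*((b+6)+y))) -> ((x*7)*((8*(b+6))+(8*y)))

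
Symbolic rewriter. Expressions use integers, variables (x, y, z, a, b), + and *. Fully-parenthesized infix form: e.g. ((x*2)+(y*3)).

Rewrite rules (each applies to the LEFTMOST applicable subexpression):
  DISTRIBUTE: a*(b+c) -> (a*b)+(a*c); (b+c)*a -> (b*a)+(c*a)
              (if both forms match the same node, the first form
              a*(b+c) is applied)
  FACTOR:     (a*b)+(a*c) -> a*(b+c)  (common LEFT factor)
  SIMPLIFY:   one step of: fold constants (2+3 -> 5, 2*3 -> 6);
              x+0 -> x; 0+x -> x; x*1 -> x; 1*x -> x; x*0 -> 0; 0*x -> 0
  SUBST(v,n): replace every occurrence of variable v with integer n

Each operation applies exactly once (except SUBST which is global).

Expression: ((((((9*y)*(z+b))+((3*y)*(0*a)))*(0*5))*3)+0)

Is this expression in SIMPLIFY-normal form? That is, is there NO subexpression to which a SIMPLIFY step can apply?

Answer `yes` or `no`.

Expression: ((((((9*y)*(z+b))+((3*y)*(0*a)))*(0*5))*3)+0)
Scanning for simplifiable subexpressions (pre-order)...
  at root: ((((((9*y)*(z+b))+((3*y)*(0*a)))*(0*5))*3)+0) (SIMPLIFIABLE)
  at L: (((((9*y)*(z+b))+((3*y)*(0*a)))*(0*5))*3) (not simplifiable)
  at LL: ((((9*y)*(z+b))+((3*y)*(0*a)))*(0*5)) (not simplifiable)
  at LLL: (((9*y)*(z+b))+((3*y)*(0*a))) (not simplifiable)
  at LLLL: ((9*y)*(z+b)) (not simplifiable)
  at LLLLL: (9*y) (not simplifiable)
  at LLLLR: (z+b) (not simplifiable)
  at LLLR: ((3*y)*(0*a)) (not simplifiable)
  at LLLRL: (3*y) (not simplifiable)
  at LLLRR: (0*a) (SIMPLIFIABLE)
  at LLR: (0*5) (SIMPLIFIABLE)
Found simplifiable subexpr at path root: ((((((9*y)*(z+b))+((3*y)*(0*a)))*(0*5))*3)+0)
One SIMPLIFY step would give: (((((9*y)*(z+b))+((3*y)*(0*a)))*(0*5))*3)
-> NOT in normal form.

Answer: no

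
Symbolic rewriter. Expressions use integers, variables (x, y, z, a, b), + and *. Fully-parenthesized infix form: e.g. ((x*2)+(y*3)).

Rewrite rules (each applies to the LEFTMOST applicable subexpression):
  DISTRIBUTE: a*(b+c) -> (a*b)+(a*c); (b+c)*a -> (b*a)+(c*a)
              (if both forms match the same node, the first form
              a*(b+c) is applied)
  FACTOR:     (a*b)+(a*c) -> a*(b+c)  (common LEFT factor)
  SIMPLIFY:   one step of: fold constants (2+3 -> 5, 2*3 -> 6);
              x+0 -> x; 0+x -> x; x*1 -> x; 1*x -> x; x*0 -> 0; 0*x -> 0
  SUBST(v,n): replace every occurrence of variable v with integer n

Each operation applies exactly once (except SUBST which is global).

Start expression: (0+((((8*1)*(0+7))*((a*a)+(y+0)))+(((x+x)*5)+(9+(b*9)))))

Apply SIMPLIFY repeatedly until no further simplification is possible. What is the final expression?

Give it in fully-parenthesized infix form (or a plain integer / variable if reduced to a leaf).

Start: (0+((((8*1)*(0+7))*((a*a)+(y+0)))+(((x+x)*5)+(9+(b*9)))))
Step 1: at root: (0+((((8*1)*(0+7))*((a*a)+(y+0)))+(((x+x)*5)+(9+(b*9))))) -> ((((8*1)*(0+7))*((a*a)+(y+0)))+(((x+x)*5)+(9+(b*9)))); overall: (0+((((8*1)*(0+7))*((a*a)+(y+0)))+(((x+x)*5)+(9+(b*9))))) -> ((((8*1)*(0+7))*((a*a)+(y+0)))+(((x+x)*5)+(9+(b*9))))
Step 2: at LLL: (8*1) -> 8; overall: ((((8*1)*(0+7))*((a*a)+(y+0)))+(((x+x)*5)+(9+(b*9)))) -> (((8*(0+7))*((a*a)+(y+0)))+(((x+x)*5)+(9+(b*9))))
Step 3: at LLR: (0+7) -> 7; overall: (((8*(0+7))*((a*a)+(y+0)))+(((x+x)*5)+(9+(b*9)))) -> (((8*7)*((a*a)+(y+0)))+(((x+x)*5)+(9+(b*9))))
Step 4: at LL: (8*7) -> 56; overall: (((8*7)*((a*a)+(y+0)))+(((x+x)*5)+(9+(b*9)))) -> ((56*((a*a)+(y+0)))+(((x+x)*5)+(9+(b*9))))
Step 5: at LRR: (y+0) -> y; overall: ((56*((a*a)+(y+0)))+(((x+x)*5)+(9+(b*9)))) -> ((56*((a*a)+y))+(((x+x)*5)+(9+(b*9))))
Fixed point: ((56*((a*a)+y))+(((x+x)*5)+(9+(b*9))))

Answer: ((56*((a*a)+y))+(((x+x)*5)+(9+(b*9))))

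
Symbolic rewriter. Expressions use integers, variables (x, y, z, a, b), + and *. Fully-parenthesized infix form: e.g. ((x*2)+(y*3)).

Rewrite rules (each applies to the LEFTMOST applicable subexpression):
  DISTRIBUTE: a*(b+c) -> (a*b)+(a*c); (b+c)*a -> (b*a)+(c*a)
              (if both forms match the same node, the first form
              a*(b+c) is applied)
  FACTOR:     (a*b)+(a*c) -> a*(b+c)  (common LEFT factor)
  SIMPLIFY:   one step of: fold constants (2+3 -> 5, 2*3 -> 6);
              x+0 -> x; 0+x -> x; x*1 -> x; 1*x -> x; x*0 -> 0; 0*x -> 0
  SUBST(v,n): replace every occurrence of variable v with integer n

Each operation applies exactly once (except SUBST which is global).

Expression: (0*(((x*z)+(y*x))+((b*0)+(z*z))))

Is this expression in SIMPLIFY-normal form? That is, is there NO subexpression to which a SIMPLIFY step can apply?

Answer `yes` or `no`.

Expression: (0*(((x*z)+(y*x))+((b*0)+(z*z))))
Scanning for simplifiable subexpressions (pre-order)...
  at root: (0*(((x*z)+(y*x))+((b*0)+(z*z)))) (SIMPLIFIABLE)
  at R: (((x*z)+(y*x))+((b*0)+(z*z))) (not simplifiable)
  at RL: ((x*z)+(y*x)) (not simplifiable)
  at RLL: (x*z) (not simplifiable)
  at RLR: (y*x) (not simplifiable)
  at RR: ((b*0)+(z*z)) (not simplifiable)
  at RRL: (b*0) (SIMPLIFIABLE)
  at RRR: (z*z) (not simplifiable)
Found simplifiable subexpr at path root: (0*(((x*z)+(y*x))+((b*0)+(z*z))))
One SIMPLIFY step would give: 0
-> NOT in normal form.

Answer: no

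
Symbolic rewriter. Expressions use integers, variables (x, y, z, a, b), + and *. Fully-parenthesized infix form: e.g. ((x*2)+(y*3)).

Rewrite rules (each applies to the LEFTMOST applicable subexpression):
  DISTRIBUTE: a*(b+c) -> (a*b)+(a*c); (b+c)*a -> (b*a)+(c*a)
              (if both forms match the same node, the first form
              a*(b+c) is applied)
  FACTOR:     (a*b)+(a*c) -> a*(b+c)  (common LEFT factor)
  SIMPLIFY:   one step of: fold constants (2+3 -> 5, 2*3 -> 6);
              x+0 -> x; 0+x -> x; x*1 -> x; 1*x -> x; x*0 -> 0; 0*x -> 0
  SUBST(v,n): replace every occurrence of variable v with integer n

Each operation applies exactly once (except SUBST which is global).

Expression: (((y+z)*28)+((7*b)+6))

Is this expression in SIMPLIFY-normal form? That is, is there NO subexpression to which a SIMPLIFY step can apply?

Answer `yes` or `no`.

Answer: yes

Derivation:
Expression: (((y+z)*28)+((7*b)+6))
Scanning for simplifiable subexpressions (pre-order)...
  at root: (((y+z)*28)+((7*b)+6)) (not simplifiable)
  at L: ((y+z)*28) (not simplifiable)
  at LL: (y+z) (not simplifiable)
  at R: ((7*b)+6) (not simplifiable)
  at RL: (7*b) (not simplifiable)
Result: no simplifiable subexpression found -> normal form.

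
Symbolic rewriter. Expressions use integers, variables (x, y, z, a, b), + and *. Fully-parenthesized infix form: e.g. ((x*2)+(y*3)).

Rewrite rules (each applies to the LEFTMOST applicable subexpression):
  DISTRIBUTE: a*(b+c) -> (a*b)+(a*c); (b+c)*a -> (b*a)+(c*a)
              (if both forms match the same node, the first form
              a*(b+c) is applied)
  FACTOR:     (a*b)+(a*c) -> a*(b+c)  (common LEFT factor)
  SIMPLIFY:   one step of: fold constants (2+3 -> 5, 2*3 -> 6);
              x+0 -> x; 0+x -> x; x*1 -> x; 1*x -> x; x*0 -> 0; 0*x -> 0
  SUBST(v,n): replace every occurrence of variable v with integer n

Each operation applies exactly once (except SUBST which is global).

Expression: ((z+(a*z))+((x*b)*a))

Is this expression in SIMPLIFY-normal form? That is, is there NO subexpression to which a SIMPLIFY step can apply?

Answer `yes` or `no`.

Expression: ((z+(a*z))+((x*b)*a))
Scanning for simplifiable subexpressions (pre-order)...
  at root: ((z+(a*z))+((x*b)*a)) (not simplifiable)
  at L: (z+(a*z)) (not simplifiable)
  at LR: (a*z) (not simplifiable)
  at R: ((x*b)*a) (not simplifiable)
  at RL: (x*b) (not simplifiable)
Result: no simplifiable subexpression found -> normal form.

Answer: yes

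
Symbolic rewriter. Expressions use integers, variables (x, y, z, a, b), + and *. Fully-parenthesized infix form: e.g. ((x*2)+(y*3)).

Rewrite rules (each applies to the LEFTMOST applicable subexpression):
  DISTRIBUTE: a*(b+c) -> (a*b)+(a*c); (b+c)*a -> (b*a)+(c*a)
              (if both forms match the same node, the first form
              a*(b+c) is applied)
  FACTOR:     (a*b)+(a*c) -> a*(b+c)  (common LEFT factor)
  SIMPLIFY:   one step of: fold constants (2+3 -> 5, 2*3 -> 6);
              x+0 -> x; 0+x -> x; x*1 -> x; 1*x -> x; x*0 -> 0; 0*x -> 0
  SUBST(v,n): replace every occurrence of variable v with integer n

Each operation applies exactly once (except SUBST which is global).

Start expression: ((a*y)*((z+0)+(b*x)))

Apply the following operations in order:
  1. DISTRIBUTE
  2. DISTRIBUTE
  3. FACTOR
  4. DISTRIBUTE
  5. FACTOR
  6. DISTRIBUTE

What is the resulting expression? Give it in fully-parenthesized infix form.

Answer: ((((a*y)*z)+((a*y)*0))+((a*y)*(b*x)))

Derivation:
Start: ((a*y)*((z+0)+(b*x)))
Apply DISTRIBUTE at root (target: ((a*y)*((z+0)+(b*x)))): ((a*y)*((z+0)+(b*x))) -> (((a*y)*(z+0))+((a*y)*(b*x)))
Apply DISTRIBUTE at L (target: ((a*y)*(z+0))): (((a*y)*(z+0))+((a*y)*(b*x))) -> ((((a*y)*z)+((a*y)*0))+((a*y)*(b*x)))
Apply FACTOR at L (target: (((a*y)*z)+((a*y)*0))): ((((a*y)*z)+((a*y)*0))+((a*y)*(b*x))) -> (((a*y)*(z+0))+((a*y)*(b*x)))
Apply DISTRIBUTE at L (target: ((a*y)*(z+0))): (((a*y)*(z+0))+((a*y)*(b*x))) -> ((((a*y)*z)+((a*y)*0))+((a*y)*(b*x)))
Apply FACTOR at L (target: (((a*y)*z)+((a*y)*0))): ((((a*y)*z)+((a*y)*0))+((a*y)*(b*x))) -> (((a*y)*(z+0))+((a*y)*(b*x)))
Apply DISTRIBUTE at L (target: ((a*y)*(z+0))): (((a*y)*(z+0))+((a*y)*(b*x))) -> ((((a*y)*z)+((a*y)*0))+((a*y)*(b*x)))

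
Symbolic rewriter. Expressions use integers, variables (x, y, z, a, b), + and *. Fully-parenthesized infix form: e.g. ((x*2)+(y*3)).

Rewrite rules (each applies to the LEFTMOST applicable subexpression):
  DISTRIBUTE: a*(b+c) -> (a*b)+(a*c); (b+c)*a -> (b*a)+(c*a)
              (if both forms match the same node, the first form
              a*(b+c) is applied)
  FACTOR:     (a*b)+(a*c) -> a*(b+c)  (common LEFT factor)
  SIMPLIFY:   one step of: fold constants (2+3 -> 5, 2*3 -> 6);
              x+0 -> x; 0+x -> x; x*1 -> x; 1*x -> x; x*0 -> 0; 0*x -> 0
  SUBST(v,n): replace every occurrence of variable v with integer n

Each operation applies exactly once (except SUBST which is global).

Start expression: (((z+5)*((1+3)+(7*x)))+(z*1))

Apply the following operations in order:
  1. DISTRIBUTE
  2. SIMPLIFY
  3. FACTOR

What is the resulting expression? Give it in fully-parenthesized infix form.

Start: (((z+5)*((1+3)+(7*x)))+(z*1))
Apply DISTRIBUTE at L (target: ((z+5)*((1+3)+(7*x)))): (((z+5)*((1+3)+(7*x)))+(z*1)) -> ((((z+5)*(1+3))+((z+5)*(7*x)))+(z*1))
Apply SIMPLIFY at LLR (target: (1+3)): ((((z+5)*(1+3))+((z+5)*(7*x)))+(z*1)) -> ((((z+5)*4)+((z+5)*(7*x)))+(z*1))
Apply FACTOR at L (target: (((z+5)*4)+((z+5)*(7*x)))): ((((z+5)*4)+((z+5)*(7*x)))+(z*1)) -> (((z+5)*(4+(7*x)))+(z*1))

Answer: (((z+5)*(4+(7*x)))+(z*1))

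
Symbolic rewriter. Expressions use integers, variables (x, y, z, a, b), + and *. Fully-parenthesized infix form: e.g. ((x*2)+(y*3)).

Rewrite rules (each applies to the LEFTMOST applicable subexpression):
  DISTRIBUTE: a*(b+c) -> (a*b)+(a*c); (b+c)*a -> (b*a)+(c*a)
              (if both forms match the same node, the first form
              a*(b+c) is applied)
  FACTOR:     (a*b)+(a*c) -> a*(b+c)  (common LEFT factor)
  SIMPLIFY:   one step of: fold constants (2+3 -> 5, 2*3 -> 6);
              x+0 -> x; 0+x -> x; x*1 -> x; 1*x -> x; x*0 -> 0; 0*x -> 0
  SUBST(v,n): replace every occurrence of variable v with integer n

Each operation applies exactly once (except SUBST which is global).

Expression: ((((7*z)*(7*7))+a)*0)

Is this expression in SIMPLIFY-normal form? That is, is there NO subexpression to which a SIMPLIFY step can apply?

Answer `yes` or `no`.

Expression: ((((7*z)*(7*7))+a)*0)
Scanning for simplifiable subexpressions (pre-order)...
  at root: ((((7*z)*(7*7))+a)*0) (SIMPLIFIABLE)
  at L: (((7*z)*(7*7))+a) (not simplifiable)
  at LL: ((7*z)*(7*7)) (not simplifiable)
  at LLL: (7*z) (not simplifiable)
  at LLR: (7*7) (SIMPLIFIABLE)
Found simplifiable subexpr at path root: ((((7*z)*(7*7))+a)*0)
One SIMPLIFY step would give: 0
-> NOT in normal form.

Answer: no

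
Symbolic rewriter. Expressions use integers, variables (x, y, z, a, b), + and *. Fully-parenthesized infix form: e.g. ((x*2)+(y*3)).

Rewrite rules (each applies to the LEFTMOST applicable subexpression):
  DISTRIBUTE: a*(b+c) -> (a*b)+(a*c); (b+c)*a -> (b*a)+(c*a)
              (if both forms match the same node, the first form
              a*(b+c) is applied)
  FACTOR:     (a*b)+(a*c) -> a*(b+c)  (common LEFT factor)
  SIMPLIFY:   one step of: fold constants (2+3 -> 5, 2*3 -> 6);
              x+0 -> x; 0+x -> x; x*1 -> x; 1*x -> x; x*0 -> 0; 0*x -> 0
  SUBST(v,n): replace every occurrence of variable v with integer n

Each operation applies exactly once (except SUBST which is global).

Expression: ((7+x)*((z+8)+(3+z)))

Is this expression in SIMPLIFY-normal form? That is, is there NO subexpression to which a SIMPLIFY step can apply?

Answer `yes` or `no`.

Answer: yes

Derivation:
Expression: ((7+x)*((z+8)+(3+z)))
Scanning for simplifiable subexpressions (pre-order)...
  at root: ((7+x)*((z+8)+(3+z))) (not simplifiable)
  at L: (7+x) (not simplifiable)
  at R: ((z+8)+(3+z)) (not simplifiable)
  at RL: (z+8) (not simplifiable)
  at RR: (3+z) (not simplifiable)
Result: no simplifiable subexpression found -> normal form.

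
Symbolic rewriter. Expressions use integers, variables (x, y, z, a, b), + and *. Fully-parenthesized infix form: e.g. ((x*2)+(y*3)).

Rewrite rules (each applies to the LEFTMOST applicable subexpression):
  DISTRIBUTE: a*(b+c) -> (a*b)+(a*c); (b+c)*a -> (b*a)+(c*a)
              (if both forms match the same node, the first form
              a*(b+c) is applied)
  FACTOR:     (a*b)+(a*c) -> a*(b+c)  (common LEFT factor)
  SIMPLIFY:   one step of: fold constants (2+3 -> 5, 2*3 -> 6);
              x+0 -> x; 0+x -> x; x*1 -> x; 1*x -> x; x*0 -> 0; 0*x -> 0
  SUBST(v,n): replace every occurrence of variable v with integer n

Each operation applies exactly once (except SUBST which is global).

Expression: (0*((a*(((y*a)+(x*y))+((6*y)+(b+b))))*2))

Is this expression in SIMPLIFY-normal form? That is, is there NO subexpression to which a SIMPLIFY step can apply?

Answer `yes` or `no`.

Answer: no

Derivation:
Expression: (0*((a*(((y*a)+(x*y))+((6*y)+(b+b))))*2))
Scanning for simplifiable subexpressions (pre-order)...
  at root: (0*((a*(((y*a)+(x*y))+((6*y)+(b+b))))*2)) (SIMPLIFIABLE)
  at R: ((a*(((y*a)+(x*y))+((6*y)+(b+b))))*2) (not simplifiable)
  at RL: (a*(((y*a)+(x*y))+((6*y)+(b+b)))) (not simplifiable)
  at RLR: (((y*a)+(x*y))+((6*y)+(b+b))) (not simplifiable)
  at RLRL: ((y*a)+(x*y)) (not simplifiable)
  at RLRLL: (y*a) (not simplifiable)
  at RLRLR: (x*y) (not simplifiable)
  at RLRR: ((6*y)+(b+b)) (not simplifiable)
  at RLRRL: (6*y) (not simplifiable)
  at RLRRR: (b+b) (not simplifiable)
Found simplifiable subexpr at path root: (0*((a*(((y*a)+(x*y))+((6*y)+(b+b))))*2))
One SIMPLIFY step would give: 0
-> NOT in normal form.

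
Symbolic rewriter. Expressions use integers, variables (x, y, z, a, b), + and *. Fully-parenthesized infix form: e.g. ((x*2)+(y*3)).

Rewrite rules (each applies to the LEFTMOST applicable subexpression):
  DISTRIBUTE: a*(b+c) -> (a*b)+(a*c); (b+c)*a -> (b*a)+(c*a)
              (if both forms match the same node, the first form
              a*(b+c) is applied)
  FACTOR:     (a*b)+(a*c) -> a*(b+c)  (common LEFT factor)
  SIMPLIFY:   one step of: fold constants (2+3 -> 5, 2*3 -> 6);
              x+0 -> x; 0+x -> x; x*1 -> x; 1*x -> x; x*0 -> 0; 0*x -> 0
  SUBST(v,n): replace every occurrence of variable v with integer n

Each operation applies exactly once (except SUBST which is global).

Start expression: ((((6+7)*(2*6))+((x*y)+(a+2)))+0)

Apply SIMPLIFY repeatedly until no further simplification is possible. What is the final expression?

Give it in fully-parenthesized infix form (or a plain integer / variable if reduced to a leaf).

Start: ((((6+7)*(2*6))+((x*y)+(a+2)))+0)
Step 1: at root: ((((6+7)*(2*6))+((x*y)+(a+2)))+0) -> (((6+7)*(2*6))+((x*y)+(a+2))); overall: ((((6+7)*(2*6))+((x*y)+(a+2)))+0) -> (((6+7)*(2*6))+((x*y)+(a+2)))
Step 2: at LL: (6+7) -> 13; overall: (((6+7)*(2*6))+((x*y)+(a+2))) -> ((13*(2*6))+((x*y)+(a+2)))
Step 3: at LR: (2*6) -> 12; overall: ((13*(2*6))+((x*y)+(a+2))) -> ((13*12)+((x*y)+(a+2)))
Step 4: at L: (13*12) -> 156; overall: ((13*12)+((x*y)+(a+2))) -> (156+((x*y)+(a+2)))
Fixed point: (156+((x*y)+(a+2)))

Answer: (156+((x*y)+(a+2)))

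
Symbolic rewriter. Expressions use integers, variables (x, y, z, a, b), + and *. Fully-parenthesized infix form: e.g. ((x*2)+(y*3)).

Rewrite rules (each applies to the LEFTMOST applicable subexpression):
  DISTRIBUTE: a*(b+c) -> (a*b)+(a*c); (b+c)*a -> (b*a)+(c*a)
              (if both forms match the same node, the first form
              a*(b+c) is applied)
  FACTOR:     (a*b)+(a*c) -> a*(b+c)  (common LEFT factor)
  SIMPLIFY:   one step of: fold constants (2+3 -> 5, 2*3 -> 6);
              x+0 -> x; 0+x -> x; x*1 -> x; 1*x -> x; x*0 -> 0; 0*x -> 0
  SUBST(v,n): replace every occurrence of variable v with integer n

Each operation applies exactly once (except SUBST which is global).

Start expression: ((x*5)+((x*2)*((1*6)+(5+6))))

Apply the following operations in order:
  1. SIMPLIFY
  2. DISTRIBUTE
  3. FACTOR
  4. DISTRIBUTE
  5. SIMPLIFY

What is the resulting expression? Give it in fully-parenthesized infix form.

Start: ((x*5)+((x*2)*((1*6)+(5+6))))
Apply SIMPLIFY at RRL (target: (1*6)): ((x*5)+((x*2)*((1*6)+(5+6)))) -> ((x*5)+((x*2)*(6+(5+6))))
Apply DISTRIBUTE at R (target: ((x*2)*(6+(5+6)))): ((x*5)+((x*2)*(6+(5+6)))) -> ((x*5)+(((x*2)*6)+((x*2)*(5+6))))
Apply FACTOR at R (target: (((x*2)*6)+((x*2)*(5+6)))): ((x*5)+(((x*2)*6)+((x*2)*(5+6)))) -> ((x*5)+((x*2)*(6+(5+6))))
Apply DISTRIBUTE at R (target: ((x*2)*(6+(5+6)))): ((x*5)+((x*2)*(6+(5+6)))) -> ((x*5)+(((x*2)*6)+((x*2)*(5+6))))
Apply SIMPLIFY at RRR (target: (5+6)): ((x*5)+(((x*2)*6)+((x*2)*(5+6)))) -> ((x*5)+(((x*2)*6)+((x*2)*11)))

Answer: ((x*5)+(((x*2)*6)+((x*2)*11)))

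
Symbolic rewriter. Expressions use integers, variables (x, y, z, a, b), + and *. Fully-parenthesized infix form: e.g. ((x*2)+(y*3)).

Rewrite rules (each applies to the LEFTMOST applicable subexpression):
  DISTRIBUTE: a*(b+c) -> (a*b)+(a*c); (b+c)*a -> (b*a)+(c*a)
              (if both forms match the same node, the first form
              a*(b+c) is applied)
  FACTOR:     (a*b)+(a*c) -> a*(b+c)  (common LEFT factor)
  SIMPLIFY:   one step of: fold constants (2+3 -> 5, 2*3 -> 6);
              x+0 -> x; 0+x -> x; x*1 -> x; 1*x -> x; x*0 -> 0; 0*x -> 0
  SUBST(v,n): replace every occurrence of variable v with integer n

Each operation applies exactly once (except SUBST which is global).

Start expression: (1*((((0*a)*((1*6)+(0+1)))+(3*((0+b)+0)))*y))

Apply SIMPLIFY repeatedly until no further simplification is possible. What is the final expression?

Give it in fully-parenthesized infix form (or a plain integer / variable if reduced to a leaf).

Answer: ((3*b)*y)

Derivation:
Start: (1*((((0*a)*((1*6)+(0+1)))+(3*((0+b)+0)))*y))
Step 1: at root: (1*((((0*a)*((1*6)+(0+1)))+(3*((0+b)+0)))*y)) -> ((((0*a)*((1*6)+(0+1)))+(3*((0+b)+0)))*y); overall: (1*((((0*a)*((1*6)+(0+1)))+(3*((0+b)+0)))*y)) -> ((((0*a)*((1*6)+(0+1)))+(3*((0+b)+0)))*y)
Step 2: at LLL: (0*a) -> 0; overall: ((((0*a)*((1*6)+(0+1)))+(3*((0+b)+0)))*y) -> (((0*((1*6)+(0+1)))+(3*((0+b)+0)))*y)
Step 3: at LL: (0*((1*6)+(0+1))) -> 0; overall: (((0*((1*6)+(0+1)))+(3*((0+b)+0)))*y) -> ((0+(3*((0+b)+0)))*y)
Step 4: at L: (0+(3*((0+b)+0))) -> (3*((0+b)+0)); overall: ((0+(3*((0+b)+0)))*y) -> ((3*((0+b)+0))*y)
Step 5: at LR: ((0+b)+0) -> (0+b); overall: ((3*((0+b)+0))*y) -> ((3*(0+b))*y)
Step 6: at LR: (0+b) -> b; overall: ((3*(0+b))*y) -> ((3*b)*y)
Fixed point: ((3*b)*y)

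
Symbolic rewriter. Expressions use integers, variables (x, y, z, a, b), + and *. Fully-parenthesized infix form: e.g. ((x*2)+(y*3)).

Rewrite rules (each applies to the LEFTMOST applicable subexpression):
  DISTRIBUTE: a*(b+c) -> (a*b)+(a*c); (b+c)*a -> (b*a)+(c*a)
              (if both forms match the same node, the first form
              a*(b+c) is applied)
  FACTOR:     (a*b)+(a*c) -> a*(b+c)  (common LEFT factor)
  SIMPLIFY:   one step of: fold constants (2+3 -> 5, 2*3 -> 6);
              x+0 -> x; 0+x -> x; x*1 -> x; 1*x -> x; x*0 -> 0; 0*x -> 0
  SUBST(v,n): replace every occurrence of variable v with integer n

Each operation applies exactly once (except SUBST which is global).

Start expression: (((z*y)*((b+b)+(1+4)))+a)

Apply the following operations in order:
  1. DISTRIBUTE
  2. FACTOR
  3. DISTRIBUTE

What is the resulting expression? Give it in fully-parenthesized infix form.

Start: (((z*y)*((b+b)+(1+4)))+a)
Apply DISTRIBUTE at L (target: ((z*y)*((b+b)+(1+4)))): (((z*y)*((b+b)+(1+4)))+a) -> ((((z*y)*(b+b))+((z*y)*(1+4)))+a)
Apply FACTOR at L (target: (((z*y)*(b+b))+((z*y)*(1+4)))): ((((z*y)*(b+b))+((z*y)*(1+4)))+a) -> (((z*y)*((b+b)+(1+4)))+a)
Apply DISTRIBUTE at L (target: ((z*y)*((b+b)+(1+4)))): (((z*y)*((b+b)+(1+4)))+a) -> ((((z*y)*(b+b))+((z*y)*(1+4)))+a)

Answer: ((((z*y)*(b+b))+((z*y)*(1+4)))+a)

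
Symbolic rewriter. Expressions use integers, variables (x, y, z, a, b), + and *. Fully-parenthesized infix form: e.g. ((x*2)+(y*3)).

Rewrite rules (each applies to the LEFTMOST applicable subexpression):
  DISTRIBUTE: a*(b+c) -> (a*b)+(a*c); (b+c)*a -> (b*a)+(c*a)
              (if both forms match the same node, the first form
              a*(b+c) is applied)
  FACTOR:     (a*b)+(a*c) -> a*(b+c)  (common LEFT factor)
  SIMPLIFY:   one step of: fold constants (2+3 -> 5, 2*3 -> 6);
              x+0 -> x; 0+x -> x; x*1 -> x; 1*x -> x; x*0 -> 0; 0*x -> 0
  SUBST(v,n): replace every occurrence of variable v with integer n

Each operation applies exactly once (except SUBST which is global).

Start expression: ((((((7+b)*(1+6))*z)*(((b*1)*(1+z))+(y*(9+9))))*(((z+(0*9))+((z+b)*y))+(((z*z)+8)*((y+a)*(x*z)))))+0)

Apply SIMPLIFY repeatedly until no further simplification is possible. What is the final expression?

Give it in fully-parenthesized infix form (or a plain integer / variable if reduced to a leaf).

Answer: (((((7+b)*7)*z)*((b*(1+z))+(y*18)))*((z+((z+b)*y))+(((z*z)+8)*((y+a)*(x*z)))))

Derivation:
Start: ((((((7+b)*(1+6))*z)*(((b*1)*(1+z))+(y*(9+9))))*(((z+(0*9))+((z+b)*y))+(((z*z)+8)*((y+a)*(x*z)))))+0)
Step 1: at root: ((((((7+b)*(1+6))*z)*(((b*1)*(1+z))+(y*(9+9))))*(((z+(0*9))+((z+b)*y))+(((z*z)+8)*((y+a)*(x*z)))))+0) -> (((((7+b)*(1+6))*z)*(((b*1)*(1+z))+(y*(9+9))))*(((z+(0*9))+((z+b)*y))+(((z*z)+8)*((y+a)*(x*z))))); overall: ((((((7+b)*(1+6))*z)*(((b*1)*(1+z))+(y*(9+9))))*(((z+(0*9))+((z+b)*y))+(((z*z)+8)*((y+a)*(x*z)))))+0) -> (((((7+b)*(1+6))*z)*(((b*1)*(1+z))+(y*(9+9))))*(((z+(0*9))+((z+b)*y))+(((z*z)+8)*((y+a)*(x*z)))))
Step 2: at LLLR: (1+6) -> 7; overall: (((((7+b)*(1+6))*z)*(((b*1)*(1+z))+(y*(9+9))))*(((z+(0*9))+((z+b)*y))+(((z*z)+8)*((y+a)*(x*z))))) -> (((((7+b)*7)*z)*(((b*1)*(1+z))+(y*(9+9))))*(((z+(0*9))+((z+b)*y))+(((z*z)+8)*((y+a)*(x*z)))))
Step 3: at LRLL: (b*1) -> b; overall: (((((7+b)*7)*z)*(((b*1)*(1+z))+(y*(9+9))))*(((z+(0*9))+((z+b)*y))+(((z*z)+8)*((y+a)*(x*z))))) -> (((((7+b)*7)*z)*((b*(1+z))+(y*(9+9))))*(((z+(0*9))+((z+b)*y))+(((z*z)+8)*((y+a)*(x*z)))))
Step 4: at LRRR: (9+9) -> 18; overall: (((((7+b)*7)*z)*((b*(1+z))+(y*(9+9))))*(((z+(0*9))+((z+b)*y))+(((z*z)+8)*((y+a)*(x*z))))) -> (((((7+b)*7)*z)*((b*(1+z))+(y*18)))*(((z+(0*9))+((z+b)*y))+(((z*z)+8)*((y+a)*(x*z)))))
Step 5: at RLLR: (0*9) -> 0; overall: (((((7+b)*7)*z)*((b*(1+z))+(y*18)))*(((z+(0*9))+((z+b)*y))+(((z*z)+8)*((y+a)*(x*z))))) -> (((((7+b)*7)*z)*((b*(1+z))+(y*18)))*(((z+0)+((z+b)*y))+(((z*z)+8)*((y+a)*(x*z)))))
Step 6: at RLL: (z+0) -> z; overall: (((((7+b)*7)*z)*((b*(1+z))+(y*18)))*(((z+0)+((z+b)*y))+(((z*z)+8)*((y+a)*(x*z))))) -> (((((7+b)*7)*z)*((b*(1+z))+(y*18)))*((z+((z+b)*y))+(((z*z)+8)*((y+a)*(x*z)))))
Fixed point: (((((7+b)*7)*z)*((b*(1+z))+(y*18)))*((z+((z+b)*y))+(((z*z)+8)*((y+a)*(x*z)))))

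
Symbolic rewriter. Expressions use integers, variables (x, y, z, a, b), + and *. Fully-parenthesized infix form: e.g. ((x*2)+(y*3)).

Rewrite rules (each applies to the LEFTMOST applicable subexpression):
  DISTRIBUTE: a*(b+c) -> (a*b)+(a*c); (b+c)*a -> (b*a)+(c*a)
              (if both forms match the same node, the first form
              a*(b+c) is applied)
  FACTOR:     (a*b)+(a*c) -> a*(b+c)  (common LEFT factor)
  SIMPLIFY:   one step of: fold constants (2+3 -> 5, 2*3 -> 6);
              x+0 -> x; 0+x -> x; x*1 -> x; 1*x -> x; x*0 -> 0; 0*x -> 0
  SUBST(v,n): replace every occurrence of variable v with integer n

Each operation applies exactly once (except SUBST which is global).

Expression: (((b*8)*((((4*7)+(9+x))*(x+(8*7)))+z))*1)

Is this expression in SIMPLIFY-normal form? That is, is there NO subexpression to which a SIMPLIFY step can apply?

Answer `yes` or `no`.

Expression: (((b*8)*((((4*7)+(9+x))*(x+(8*7)))+z))*1)
Scanning for simplifiable subexpressions (pre-order)...
  at root: (((b*8)*((((4*7)+(9+x))*(x+(8*7)))+z))*1) (SIMPLIFIABLE)
  at L: ((b*8)*((((4*7)+(9+x))*(x+(8*7)))+z)) (not simplifiable)
  at LL: (b*8) (not simplifiable)
  at LR: ((((4*7)+(9+x))*(x+(8*7)))+z) (not simplifiable)
  at LRL: (((4*7)+(9+x))*(x+(8*7))) (not simplifiable)
  at LRLL: ((4*7)+(9+x)) (not simplifiable)
  at LRLLL: (4*7) (SIMPLIFIABLE)
  at LRLLR: (9+x) (not simplifiable)
  at LRLR: (x+(8*7)) (not simplifiable)
  at LRLRR: (8*7) (SIMPLIFIABLE)
Found simplifiable subexpr at path root: (((b*8)*((((4*7)+(9+x))*(x+(8*7)))+z))*1)
One SIMPLIFY step would give: ((b*8)*((((4*7)+(9+x))*(x+(8*7)))+z))
-> NOT in normal form.

Answer: no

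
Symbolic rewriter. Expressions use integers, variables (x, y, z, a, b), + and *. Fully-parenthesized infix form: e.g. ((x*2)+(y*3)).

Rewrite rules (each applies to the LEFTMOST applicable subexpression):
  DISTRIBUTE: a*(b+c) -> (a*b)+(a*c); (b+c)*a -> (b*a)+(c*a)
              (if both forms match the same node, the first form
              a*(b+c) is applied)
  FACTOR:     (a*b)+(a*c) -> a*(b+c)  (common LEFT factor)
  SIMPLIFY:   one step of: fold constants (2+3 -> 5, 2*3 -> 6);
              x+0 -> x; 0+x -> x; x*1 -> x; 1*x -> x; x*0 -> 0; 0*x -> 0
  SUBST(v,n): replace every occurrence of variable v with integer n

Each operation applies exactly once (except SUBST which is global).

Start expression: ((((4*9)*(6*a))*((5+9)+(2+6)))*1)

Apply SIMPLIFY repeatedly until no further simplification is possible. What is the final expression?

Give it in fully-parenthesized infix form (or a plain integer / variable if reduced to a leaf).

Start: ((((4*9)*(6*a))*((5+9)+(2+6)))*1)
Step 1: at root: ((((4*9)*(6*a))*((5+9)+(2+6)))*1) -> (((4*9)*(6*a))*((5+9)+(2+6))); overall: ((((4*9)*(6*a))*((5+9)+(2+6)))*1) -> (((4*9)*(6*a))*((5+9)+(2+6)))
Step 2: at LL: (4*9) -> 36; overall: (((4*9)*(6*a))*((5+9)+(2+6))) -> ((36*(6*a))*((5+9)+(2+6)))
Step 3: at RL: (5+9) -> 14; overall: ((36*(6*a))*((5+9)+(2+6))) -> ((36*(6*a))*(14+(2+6)))
Step 4: at RR: (2+6) -> 8; overall: ((36*(6*a))*(14+(2+6))) -> ((36*(6*a))*(14+8))
Step 5: at R: (14+8) -> 22; overall: ((36*(6*a))*(14+8)) -> ((36*(6*a))*22)
Fixed point: ((36*(6*a))*22)

Answer: ((36*(6*a))*22)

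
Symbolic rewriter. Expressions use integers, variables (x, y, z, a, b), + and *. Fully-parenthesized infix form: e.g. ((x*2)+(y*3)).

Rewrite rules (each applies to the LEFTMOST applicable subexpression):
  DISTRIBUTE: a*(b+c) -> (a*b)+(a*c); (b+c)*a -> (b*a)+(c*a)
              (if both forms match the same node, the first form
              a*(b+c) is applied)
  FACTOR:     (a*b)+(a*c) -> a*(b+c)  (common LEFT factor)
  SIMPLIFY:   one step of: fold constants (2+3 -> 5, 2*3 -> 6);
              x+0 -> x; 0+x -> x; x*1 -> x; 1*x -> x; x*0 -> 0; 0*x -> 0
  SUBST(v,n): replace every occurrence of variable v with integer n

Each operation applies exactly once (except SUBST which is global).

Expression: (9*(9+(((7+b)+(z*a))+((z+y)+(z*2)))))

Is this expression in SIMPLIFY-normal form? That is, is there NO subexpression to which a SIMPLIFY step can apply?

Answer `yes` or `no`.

Answer: yes

Derivation:
Expression: (9*(9+(((7+b)+(z*a))+((z+y)+(z*2)))))
Scanning for simplifiable subexpressions (pre-order)...
  at root: (9*(9+(((7+b)+(z*a))+((z+y)+(z*2))))) (not simplifiable)
  at R: (9+(((7+b)+(z*a))+((z+y)+(z*2)))) (not simplifiable)
  at RR: (((7+b)+(z*a))+((z+y)+(z*2))) (not simplifiable)
  at RRL: ((7+b)+(z*a)) (not simplifiable)
  at RRLL: (7+b) (not simplifiable)
  at RRLR: (z*a) (not simplifiable)
  at RRR: ((z+y)+(z*2)) (not simplifiable)
  at RRRL: (z+y) (not simplifiable)
  at RRRR: (z*2) (not simplifiable)
Result: no simplifiable subexpression found -> normal form.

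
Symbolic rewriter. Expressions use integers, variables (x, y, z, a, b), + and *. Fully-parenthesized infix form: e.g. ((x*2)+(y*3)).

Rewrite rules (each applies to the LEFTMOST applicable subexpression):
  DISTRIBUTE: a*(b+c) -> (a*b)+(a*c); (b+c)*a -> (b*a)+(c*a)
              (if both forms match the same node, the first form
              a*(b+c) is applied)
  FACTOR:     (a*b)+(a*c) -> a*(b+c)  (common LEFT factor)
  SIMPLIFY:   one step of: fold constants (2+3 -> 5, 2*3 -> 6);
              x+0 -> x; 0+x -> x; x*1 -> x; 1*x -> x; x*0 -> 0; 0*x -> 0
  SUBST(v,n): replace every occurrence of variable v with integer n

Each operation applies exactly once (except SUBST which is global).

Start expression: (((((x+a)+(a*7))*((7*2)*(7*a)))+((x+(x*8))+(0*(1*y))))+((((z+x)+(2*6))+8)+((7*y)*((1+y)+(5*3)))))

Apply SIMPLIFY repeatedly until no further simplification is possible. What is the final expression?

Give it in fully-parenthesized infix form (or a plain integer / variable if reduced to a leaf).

Answer: (((((x+a)+(a*7))*(14*(7*a)))+(x+(x*8)))+((((z+x)+12)+8)+((7*y)*((1+y)+15))))

Derivation:
Start: (((((x+a)+(a*7))*((7*2)*(7*a)))+((x+(x*8))+(0*(1*y))))+((((z+x)+(2*6))+8)+((7*y)*((1+y)+(5*3)))))
Step 1: at LLRL: (7*2) -> 14; overall: (((((x+a)+(a*7))*((7*2)*(7*a)))+((x+(x*8))+(0*(1*y))))+((((z+x)+(2*6))+8)+((7*y)*((1+y)+(5*3))))) -> (((((x+a)+(a*7))*(14*(7*a)))+((x+(x*8))+(0*(1*y))))+((((z+x)+(2*6))+8)+((7*y)*((1+y)+(5*3)))))
Step 2: at LRR: (0*(1*y)) -> 0; overall: (((((x+a)+(a*7))*(14*(7*a)))+((x+(x*8))+(0*(1*y))))+((((z+x)+(2*6))+8)+((7*y)*((1+y)+(5*3))))) -> (((((x+a)+(a*7))*(14*(7*a)))+((x+(x*8))+0))+((((z+x)+(2*6))+8)+((7*y)*((1+y)+(5*3)))))
Step 3: at LR: ((x+(x*8))+0) -> (x+(x*8)); overall: (((((x+a)+(a*7))*(14*(7*a)))+((x+(x*8))+0))+((((z+x)+(2*6))+8)+((7*y)*((1+y)+(5*3))))) -> (((((x+a)+(a*7))*(14*(7*a)))+(x+(x*8)))+((((z+x)+(2*6))+8)+((7*y)*((1+y)+(5*3)))))
Step 4: at RLLR: (2*6) -> 12; overall: (((((x+a)+(a*7))*(14*(7*a)))+(x+(x*8)))+((((z+x)+(2*6))+8)+((7*y)*((1+y)+(5*3))))) -> (((((x+a)+(a*7))*(14*(7*a)))+(x+(x*8)))+((((z+x)+12)+8)+((7*y)*((1+y)+(5*3)))))
Step 5: at RRRR: (5*3) -> 15; overall: (((((x+a)+(a*7))*(14*(7*a)))+(x+(x*8)))+((((z+x)+12)+8)+((7*y)*((1+y)+(5*3))))) -> (((((x+a)+(a*7))*(14*(7*a)))+(x+(x*8)))+((((z+x)+12)+8)+((7*y)*((1+y)+15))))
Fixed point: (((((x+a)+(a*7))*(14*(7*a)))+(x+(x*8)))+((((z+x)+12)+8)+((7*y)*((1+y)+15))))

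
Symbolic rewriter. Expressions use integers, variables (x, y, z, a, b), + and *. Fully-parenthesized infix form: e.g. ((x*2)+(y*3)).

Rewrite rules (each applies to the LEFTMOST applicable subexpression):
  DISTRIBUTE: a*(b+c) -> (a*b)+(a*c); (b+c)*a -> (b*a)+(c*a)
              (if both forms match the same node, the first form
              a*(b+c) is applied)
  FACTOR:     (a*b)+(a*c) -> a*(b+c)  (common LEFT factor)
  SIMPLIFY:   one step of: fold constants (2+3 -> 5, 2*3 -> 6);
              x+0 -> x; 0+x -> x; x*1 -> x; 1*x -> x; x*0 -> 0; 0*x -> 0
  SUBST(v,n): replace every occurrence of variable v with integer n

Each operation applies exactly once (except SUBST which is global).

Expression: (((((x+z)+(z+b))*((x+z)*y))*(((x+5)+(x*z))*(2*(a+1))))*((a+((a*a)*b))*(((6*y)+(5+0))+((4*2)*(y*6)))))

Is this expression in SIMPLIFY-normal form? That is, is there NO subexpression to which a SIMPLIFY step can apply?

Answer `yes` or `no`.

Answer: no

Derivation:
Expression: (((((x+z)+(z+b))*((x+z)*y))*(((x+5)+(x*z))*(2*(a+1))))*((a+((a*a)*b))*(((6*y)+(5+0))+((4*2)*(y*6)))))
Scanning for simplifiable subexpressions (pre-order)...
  at root: (((((x+z)+(z+b))*((x+z)*y))*(((x+5)+(x*z))*(2*(a+1))))*((a+((a*a)*b))*(((6*y)+(5+0))+((4*2)*(y*6))))) (not simplifiable)
  at L: ((((x+z)+(z+b))*((x+z)*y))*(((x+5)+(x*z))*(2*(a+1)))) (not simplifiable)
  at LL: (((x+z)+(z+b))*((x+z)*y)) (not simplifiable)
  at LLL: ((x+z)+(z+b)) (not simplifiable)
  at LLLL: (x+z) (not simplifiable)
  at LLLR: (z+b) (not simplifiable)
  at LLR: ((x+z)*y) (not simplifiable)
  at LLRL: (x+z) (not simplifiable)
  at LR: (((x+5)+(x*z))*(2*(a+1))) (not simplifiable)
  at LRL: ((x+5)+(x*z)) (not simplifiable)
  at LRLL: (x+5) (not simplifiable)
  at LRLR: (x*z) (not simplifiable)
  at LRR: (2*(a+1)) (not simplifiable)
  at LRRR: (a+1) (not simplifiable)
  at R: ((a+((a*a)*b))*(((6*y)+(5+0))+((4*2)*(y*6)))) (not simplifiable)
  at RL: (a+((a*a)*b)) (not simplifiable)
  at RLR: ((a*a)*b) (not simplifiable)
  at RLRL: (a*a) (not simplifiable)
  at RR: (((6*y)+(5+0))+((4*2)*(y*6))) (not simplifiable)
  at RRL: ((6*y)+(5+0)) (not simplifiable)
  at RRLL: (6*y) (not simplifiable)
  at RRLR: (5+0) (SIMPLIFIABLE)
  at RRR: ((4*2)*(y*6)) (not simplifiable)
  at RRRL: (4*2) (SIMPLIFIABLE)
  at RRRR: (y*6) (not simplifiable)
Found simplifiable subexpr at path RRLR: (5+0)
One SIMPLIFY step would give: (((((x+z)+(z+b))*((x+z)*y))*(((x+5)+(x*z))*(2*(a+1))))*((a+((a*a)*b))*(((6*y)+5)+((4*2)*(y*6)))))
-> NOT in normal form.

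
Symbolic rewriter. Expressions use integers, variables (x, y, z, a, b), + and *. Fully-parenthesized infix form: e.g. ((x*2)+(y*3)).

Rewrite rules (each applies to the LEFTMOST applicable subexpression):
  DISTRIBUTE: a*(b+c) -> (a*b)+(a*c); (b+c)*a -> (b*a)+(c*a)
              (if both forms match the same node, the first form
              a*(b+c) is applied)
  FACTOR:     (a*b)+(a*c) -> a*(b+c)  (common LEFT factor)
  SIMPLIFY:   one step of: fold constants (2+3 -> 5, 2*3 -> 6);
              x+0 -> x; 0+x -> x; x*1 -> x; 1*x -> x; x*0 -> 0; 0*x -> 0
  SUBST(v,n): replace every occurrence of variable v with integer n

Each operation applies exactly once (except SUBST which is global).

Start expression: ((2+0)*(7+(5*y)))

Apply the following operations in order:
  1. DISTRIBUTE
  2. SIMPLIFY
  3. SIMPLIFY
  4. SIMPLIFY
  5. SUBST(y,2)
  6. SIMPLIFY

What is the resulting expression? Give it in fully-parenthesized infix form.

Answer: (14+(2*10))

Derivation:
Start: ((2+0)*(7+(5*y)))
Apply DISTRIBUTE at root (target: ((2+0)*(7+(5*y)))): ((2+0)*(7+(5*y))) -> (((2+0)*7)+((2+0)*(5*y)))
Apply SIMPLIFY at LL (target: (2+0)): (((2+0)*7)+((2+0)*(5*y))) -> ((2*7)+((2+0)*(5*y)))
Apply SIMPLIFY at L (target: (2*7)): ((2*7)+((2+0)*(5*y))) -> (14+((2+0)*(5*y)))
Apply SIMPLIFY at RL (target: (2+0)): (14+((2+0)*(5*y))) -> (14+(2*(5*y)))
Apply SUBST(y,2): (14+(2*(5*y))) -> (14+(2*(5*2)))
Apply SIMPLIFY at RR (target: (5*2)): (14+(2*(5*2))) -> (14+(2*10))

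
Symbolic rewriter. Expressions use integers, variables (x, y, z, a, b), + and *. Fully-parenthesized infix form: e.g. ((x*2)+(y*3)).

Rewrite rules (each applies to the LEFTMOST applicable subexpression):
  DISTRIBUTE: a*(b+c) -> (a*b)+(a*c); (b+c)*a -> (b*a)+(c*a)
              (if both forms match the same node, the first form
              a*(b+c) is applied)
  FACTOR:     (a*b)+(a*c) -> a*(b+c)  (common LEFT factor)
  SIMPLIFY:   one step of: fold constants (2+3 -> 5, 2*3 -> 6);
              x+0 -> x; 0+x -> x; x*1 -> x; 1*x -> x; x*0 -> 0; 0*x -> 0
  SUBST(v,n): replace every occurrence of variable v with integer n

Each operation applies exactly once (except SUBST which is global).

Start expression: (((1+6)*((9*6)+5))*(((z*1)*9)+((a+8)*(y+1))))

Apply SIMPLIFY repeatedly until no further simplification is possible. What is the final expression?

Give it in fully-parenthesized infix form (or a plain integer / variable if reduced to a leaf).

Answer: (413*((z*9)+((a+8)*(y+1))))

Derivation:
Start: (((1+6)*((9*6)+5))*(((z*1)*9)+((a+8)*(y+1))))
Step 1: at LL: (1+6) -> 7; overall: (((1+6)*((9*6)+5))*(((z*1)*9)+((a+8)*(y+1)))) -> ((7*((9*6)+5))*(((z*1)*9)+((a+8)*(y+1))))
Step 2: at LRL: (9*6) -> 54; overall: ((7*((9*6)+5))*(((z*1)*9)+((a+8)*(y+1)))) -> ((7*(54+5))*(((z*1)*9)+((a+8)*(y+1))))
Step 3: at LR: (54+5) -> 59; overall: ((7*(54+5))*(((z*1)*9)+((a+8)*(y+1)))) -> ((7*59)*(((z*1)*9)+((a+8)*(y+1))))
Step 4: at L: (7*59) -> 413; overall: ((7*59)*(((z*1)*9)+((a+8)*(y+1)))) -> (413*(((z*1)*9)+((a+8)*(y+1))))
Step 5: at RLL: (z*1) -> z; overall: (413*(((z*1)*9)+((a+8)*(y+1)))) -> (413*((z*9)+((a+8)*(y+1))))
Fixed point: (413*((z*9)+((a+8)*(y+1))))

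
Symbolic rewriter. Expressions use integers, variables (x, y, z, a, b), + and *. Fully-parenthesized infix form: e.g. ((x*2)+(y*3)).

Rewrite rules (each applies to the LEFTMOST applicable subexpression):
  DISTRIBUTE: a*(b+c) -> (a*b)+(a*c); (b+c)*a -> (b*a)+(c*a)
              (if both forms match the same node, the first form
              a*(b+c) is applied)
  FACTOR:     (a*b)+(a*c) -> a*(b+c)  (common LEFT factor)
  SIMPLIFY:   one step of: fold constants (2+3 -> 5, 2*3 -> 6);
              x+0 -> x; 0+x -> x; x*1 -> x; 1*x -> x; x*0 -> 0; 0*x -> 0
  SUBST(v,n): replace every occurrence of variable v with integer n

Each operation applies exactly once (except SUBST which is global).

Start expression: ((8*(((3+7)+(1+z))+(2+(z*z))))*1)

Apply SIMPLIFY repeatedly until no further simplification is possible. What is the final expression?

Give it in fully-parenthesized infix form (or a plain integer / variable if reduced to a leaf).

Answer: (8*((10+(1+z))+(2+(z*z))))

Derivation:
Start: ((8*(((3+7)+(1+z))+(2+(z*z))))*1)
Step 1: at root: ((8*(((3+7)+(1+z))+(2+(z*z))))*1) -> (8*(((3+7)+(1+z))+(2+(z*z)))); overall: ((8*(((3+7)+(1+z))+(2+(z*z))))*1) -> (8*(((3+7)+(1+z))+(2+(z*z))))
Step 2: at RLL: (3+7) -> 10; overall: (8*(((3+7)+(1+z))+(2+(z*z)))) -> (8*((10+(1+z))+(2+(z*z))))
Fixed point: (8*((10+(1+z))+(2+(z*z))))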